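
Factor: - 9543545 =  -5^1*11^1*17^1 * 59^1*173^1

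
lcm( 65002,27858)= 195006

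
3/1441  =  3/1441  =  0.00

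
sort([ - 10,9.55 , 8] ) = [-10, 8, 9.55]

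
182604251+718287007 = 900891258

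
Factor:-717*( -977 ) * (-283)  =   -198244047 = - 3^1*239^1*283^1*977^1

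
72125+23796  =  95921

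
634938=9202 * 69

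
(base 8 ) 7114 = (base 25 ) 5LA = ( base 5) 104120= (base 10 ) 3660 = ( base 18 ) B56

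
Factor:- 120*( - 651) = 2^3*3^2*5^1*7^1 *31^1 = 78120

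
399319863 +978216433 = 1377536296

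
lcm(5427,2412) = 21708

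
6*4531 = 27186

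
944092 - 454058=490034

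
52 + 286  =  338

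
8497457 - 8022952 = 474505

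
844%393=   58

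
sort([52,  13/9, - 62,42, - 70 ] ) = [  -  70,  -  62, 13/9,42,52] 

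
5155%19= 6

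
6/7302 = 1/1217= 0.00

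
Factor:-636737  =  - 599^1 * 1063^1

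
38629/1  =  38629 = 38629.00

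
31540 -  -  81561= 113101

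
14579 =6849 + 7730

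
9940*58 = 576520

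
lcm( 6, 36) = 36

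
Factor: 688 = 2^4*43^1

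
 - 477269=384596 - 861865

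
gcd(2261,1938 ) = 323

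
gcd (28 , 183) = 1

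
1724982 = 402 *4291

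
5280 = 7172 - 1892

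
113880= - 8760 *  ( - 13 ) 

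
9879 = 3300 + 6579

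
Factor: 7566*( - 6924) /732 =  - 4365582/61 = - 2^1*3^1*13^1*61^ ( -1)*97^1 * 577^1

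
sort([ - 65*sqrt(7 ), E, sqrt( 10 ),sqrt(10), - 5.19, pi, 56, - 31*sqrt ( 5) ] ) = [ - 65*sqrt( 7 ) , - 31*sqrt (5 ),-5.19,E,pi,  sqrt (10 ),  sqrt(10 ),56]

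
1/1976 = 1/1976 = 0.00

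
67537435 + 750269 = 68287704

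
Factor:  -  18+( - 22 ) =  - 40 =- 2^3*5^1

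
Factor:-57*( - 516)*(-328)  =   - 9647136= -2^5*3^2*19^1*41^1 *43^1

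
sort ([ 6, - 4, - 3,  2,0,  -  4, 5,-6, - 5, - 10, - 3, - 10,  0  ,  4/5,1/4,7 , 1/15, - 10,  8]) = [ - 10, - 10 , - 10, - 6,  -  5,-4, - 4, - 3, - 3, 0,0,1/15,1/4,4/5, 2, 5,6,  7,8 ]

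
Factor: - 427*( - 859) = 366793 =7^1 * 61^1*859^1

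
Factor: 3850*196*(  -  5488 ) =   -  2^7* 5^2*7^6*11^1 = -4141244800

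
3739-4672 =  - 933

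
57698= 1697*34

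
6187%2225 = 1737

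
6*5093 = 30558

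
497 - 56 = 441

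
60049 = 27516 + 32533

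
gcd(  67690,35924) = 14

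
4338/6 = 723 = 723.00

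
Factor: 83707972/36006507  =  2^2*3^( - 2 )*4000723^ ( - 1)*20926993^1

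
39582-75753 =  - 36171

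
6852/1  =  6852  =  6852.00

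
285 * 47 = 13395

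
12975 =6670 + 6305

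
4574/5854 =2287/2927 =0.78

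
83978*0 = 0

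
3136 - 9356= -6220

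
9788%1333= 457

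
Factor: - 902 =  - 2^1*11^1*41^1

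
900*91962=82765800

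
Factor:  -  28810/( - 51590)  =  7^(-1)*11^( - 1)*43^1 = 43/77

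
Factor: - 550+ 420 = -2^1*5^1*13^1=- 130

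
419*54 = 22626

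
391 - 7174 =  - 6783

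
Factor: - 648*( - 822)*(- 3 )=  - 1597968 = - 2^4*3^6*137^1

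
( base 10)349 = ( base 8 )535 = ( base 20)h9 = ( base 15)184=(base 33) AJ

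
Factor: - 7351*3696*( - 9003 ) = 2^4*3^2*7^1*11^1*3001^1*7351^1= 244605171888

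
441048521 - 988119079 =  - 547070558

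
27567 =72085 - 44518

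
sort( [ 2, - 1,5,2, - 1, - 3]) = [ - 3, - 1, - 1, 2,  2,5]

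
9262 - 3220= 6042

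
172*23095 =3972340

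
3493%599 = 498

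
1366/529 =1366/529 = 2.58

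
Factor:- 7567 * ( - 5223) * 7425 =3^4*5^2*7^1*11^1 *23^1 *47^1* 1741^1 = 293454124425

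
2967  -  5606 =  - 2639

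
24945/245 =101  +  40/49 = 101.82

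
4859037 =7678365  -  2819328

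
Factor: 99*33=3^3 * 11^2=3267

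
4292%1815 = 662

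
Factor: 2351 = 2351^1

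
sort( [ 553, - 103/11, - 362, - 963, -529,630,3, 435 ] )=[-963,-529  , - 362, - 103/11,3, 435, 553,630]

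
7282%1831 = 1789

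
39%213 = 39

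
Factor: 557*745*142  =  2^1 * 5^1*71^1*149^1 * 557^1 = 58925030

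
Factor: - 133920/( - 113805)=2^5*3^(- 1 ) * 31^1* 281^( - 1) = 992/843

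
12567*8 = 100536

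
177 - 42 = 135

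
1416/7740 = 118/645 = 0.18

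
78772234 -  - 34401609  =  113173843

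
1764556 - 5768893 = -4004337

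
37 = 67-30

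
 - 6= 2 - 8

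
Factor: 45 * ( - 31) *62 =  - 2^1*3^2 * 5^1 * 31^2 = - 86490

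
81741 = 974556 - 892815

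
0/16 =0 = 0.00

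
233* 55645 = 12965285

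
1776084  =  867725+908359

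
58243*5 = 291215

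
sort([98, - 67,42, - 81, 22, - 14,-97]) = [ - 97 , - 81 ,  -  67, - 14, 22 , 42 , 98 ]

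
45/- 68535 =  - 1+1522/1523 = - 0.00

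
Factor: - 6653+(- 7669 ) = -14322 = - 2^1*3^1*7^1*11^1*31^1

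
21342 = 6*3557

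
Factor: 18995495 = 5^1*3799099^1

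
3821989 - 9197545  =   - 5375556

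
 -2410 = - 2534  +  124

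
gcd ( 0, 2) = 2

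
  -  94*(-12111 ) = 1138434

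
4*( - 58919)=-235676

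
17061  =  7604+9457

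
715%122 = 105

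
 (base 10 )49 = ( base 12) 41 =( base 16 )31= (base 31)1I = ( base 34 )1F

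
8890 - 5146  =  3744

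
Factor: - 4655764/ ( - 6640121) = 2^2*61^1 *19081^1*6640121^ ( - 1 ) 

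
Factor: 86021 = 13^2*509^1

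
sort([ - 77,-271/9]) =[  -  77, - 271/9 ]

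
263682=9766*27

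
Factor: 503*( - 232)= -116696  =  - 2^3*29^1*503^1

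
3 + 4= 7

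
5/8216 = 5/8216  =  0.00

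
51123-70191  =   - 19068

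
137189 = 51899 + 85290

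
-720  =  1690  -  2410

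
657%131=2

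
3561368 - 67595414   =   - 64034046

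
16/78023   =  16/78023 = 0.00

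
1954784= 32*61087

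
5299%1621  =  436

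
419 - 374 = 45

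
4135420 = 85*48652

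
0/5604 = 0 = 0.00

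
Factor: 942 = 2^1*3^1*157^1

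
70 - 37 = 33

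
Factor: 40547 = 13^1*3119^1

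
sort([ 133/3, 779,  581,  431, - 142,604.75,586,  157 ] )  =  [ - 142,133/3,157, 431,581,  586, 604.75,779] 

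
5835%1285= 695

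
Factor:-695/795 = - 139/159 = - 3^( - 1 ) *53^( - 1 )*139^1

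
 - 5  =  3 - 8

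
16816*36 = 605376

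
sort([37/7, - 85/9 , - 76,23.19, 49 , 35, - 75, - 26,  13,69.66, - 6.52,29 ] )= [-76 , -75, - 26, - 85/9, - 6.52, 37/7,13, 23.19 , 29,35, 49,69.66]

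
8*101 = 808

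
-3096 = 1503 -4599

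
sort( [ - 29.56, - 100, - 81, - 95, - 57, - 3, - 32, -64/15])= [ - 100,-95,-81, - 57,  -  32, - 29.56, - 64/15, - 3]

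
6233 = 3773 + 2460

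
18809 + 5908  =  24717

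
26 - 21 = 5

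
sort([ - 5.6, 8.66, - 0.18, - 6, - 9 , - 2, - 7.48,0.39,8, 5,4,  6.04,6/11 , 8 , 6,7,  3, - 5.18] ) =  [ - 9,-7.48,- 6, - 5.6, - 5.18, - 2,- 0.18,0.39,6/11, 3,4,5, 6,6.04,7,8,8, 8.66]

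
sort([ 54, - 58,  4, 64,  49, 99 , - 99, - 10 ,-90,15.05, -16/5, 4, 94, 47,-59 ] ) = [ - 99, - 90, - 59, - 58 ,-10, - 16/5, 4,4,15.05,47, 49,54, 64, 94, 99]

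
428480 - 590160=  - 161680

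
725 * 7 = 5075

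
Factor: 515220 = 2^2*3^1*5^1*31^1*277^1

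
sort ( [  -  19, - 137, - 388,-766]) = [ - 766,  -  388, - 137, - 19]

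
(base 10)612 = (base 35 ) hh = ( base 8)1144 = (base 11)507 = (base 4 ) 21210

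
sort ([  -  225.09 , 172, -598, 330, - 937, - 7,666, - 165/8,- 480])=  [ - 937, - 598, - 480, - 225.09,-165/8, - 7, 172, 330,666 ]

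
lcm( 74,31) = 2294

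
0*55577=0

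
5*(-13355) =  - 66775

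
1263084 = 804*1571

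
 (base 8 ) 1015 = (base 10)525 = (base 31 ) gt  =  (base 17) 1df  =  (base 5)4100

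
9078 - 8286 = 792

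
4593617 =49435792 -44842175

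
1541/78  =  1541/78 =19.76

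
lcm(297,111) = 10989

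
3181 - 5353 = -2172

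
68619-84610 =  - 15991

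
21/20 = 21/20 = 1.05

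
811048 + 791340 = 1602388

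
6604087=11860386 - 5256299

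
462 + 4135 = 4597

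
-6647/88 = -6647/88 = -75.53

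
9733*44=428252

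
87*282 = 24534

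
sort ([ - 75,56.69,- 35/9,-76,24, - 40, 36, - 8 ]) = [ - 76, - 75, - 40, - 8, - 35/9 , 24,  36,56.69] 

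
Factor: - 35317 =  - 35317^1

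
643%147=55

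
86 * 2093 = 179998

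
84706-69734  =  14972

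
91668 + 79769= 171437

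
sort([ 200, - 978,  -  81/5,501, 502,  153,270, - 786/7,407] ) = [-978,-786/7, - 81/5,153, 200, 270, 407,501,  502] 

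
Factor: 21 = 3^1*7^1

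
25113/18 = 8371/6 = 1395.17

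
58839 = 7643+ 51196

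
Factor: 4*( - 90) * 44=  - 15840  =  - 2^5*3^2*5^1 * 11^1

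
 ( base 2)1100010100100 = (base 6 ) 45112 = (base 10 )6308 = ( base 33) 5Q5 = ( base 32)654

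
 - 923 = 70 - 993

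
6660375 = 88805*75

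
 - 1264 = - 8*158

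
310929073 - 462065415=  - 151136342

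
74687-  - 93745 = 168432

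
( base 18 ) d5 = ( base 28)8F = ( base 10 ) 239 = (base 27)8N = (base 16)EF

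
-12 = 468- 480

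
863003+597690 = 1460693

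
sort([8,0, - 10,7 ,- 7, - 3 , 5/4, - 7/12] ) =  [ - 10, - 7,-3 ,  -  7/12, 0,5/4, 7,8] 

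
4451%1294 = 569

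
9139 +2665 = 11804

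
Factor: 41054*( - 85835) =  - 2^1 * 5^1*13^1*1579^1*17167^1 =- 3523870090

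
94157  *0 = 0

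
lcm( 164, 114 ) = 9348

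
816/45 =272/15 =18.13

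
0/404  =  0 = 0.00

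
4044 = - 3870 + 7914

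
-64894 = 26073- 90967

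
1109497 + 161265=1270762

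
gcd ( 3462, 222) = 6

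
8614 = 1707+6907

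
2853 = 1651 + 1202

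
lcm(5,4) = 20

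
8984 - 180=8804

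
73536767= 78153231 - 4616464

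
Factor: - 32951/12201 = - 3^( - 1)*7^( - 2)*397^1 = - 397/147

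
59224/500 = 118 + 56/125  =  118.45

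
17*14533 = 247061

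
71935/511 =71935/511 = 140.77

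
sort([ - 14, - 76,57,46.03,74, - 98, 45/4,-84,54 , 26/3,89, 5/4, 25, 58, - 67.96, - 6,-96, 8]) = [ - 98,  -  96, - 84, - 76, - 67.96, - 14, - 6, 5/4,8, 26/3, 45/4, 25,46.03, 54, 57, 58, 74, 89]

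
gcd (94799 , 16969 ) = 1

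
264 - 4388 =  - 4124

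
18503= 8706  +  9797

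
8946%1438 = 318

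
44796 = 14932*3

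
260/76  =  65/19 =3.42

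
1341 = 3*447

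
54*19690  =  1063260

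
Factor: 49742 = 2^1*7^1*11^1*17^1 * 19^1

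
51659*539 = 27844201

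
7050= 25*282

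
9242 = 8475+767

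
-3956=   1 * ( -3956)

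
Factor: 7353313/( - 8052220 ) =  - 2^( - 2)*5^( - 1 )*17^( - 1)*239^1 * 2153^(  -  1 )  *  2797^1 = - 668483/732020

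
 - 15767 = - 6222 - 9545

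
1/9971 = 1/9971  =  0.00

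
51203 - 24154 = 27049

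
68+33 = 101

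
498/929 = 498/929= 0.54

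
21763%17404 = 4359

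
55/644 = 55/644 = 0.09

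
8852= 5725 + 3127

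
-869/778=  -  2 + 687/778=- 1.12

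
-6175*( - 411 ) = 2537925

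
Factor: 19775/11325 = 3^( - 1 )*7^1*113^1*151^( - 1) = 791/453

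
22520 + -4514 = 18006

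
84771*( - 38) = -3221298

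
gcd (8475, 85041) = 3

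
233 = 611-378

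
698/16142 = 349/8071 = 0.04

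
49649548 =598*83026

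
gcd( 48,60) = 12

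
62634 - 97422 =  - 34788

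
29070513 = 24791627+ 4278886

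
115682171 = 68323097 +47359074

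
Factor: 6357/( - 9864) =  - 2119/3288=-2^( - 3)*3^(  -  1)*13^1 *137^( - 1)*163^1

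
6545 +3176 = 9721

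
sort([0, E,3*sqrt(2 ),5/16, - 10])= [ - 10, 0,5/16,  E, 3*sqrt( 2)]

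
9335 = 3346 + 5989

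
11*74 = 814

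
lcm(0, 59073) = 0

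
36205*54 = 1955070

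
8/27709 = 8/27709 = 0.00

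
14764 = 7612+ 7152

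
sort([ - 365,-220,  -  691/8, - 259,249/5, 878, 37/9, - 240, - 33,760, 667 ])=[ - 365, - 259, - 240, - 220, - 691/8, - 33, 37/9, 249/5, 667, 760,878] 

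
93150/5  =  18630 = 18630.00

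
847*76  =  64372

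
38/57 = 2/3 = 0.67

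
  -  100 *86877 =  - 8687700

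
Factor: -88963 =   -  7^1*71^1*179^1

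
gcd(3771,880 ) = 1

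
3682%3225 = 457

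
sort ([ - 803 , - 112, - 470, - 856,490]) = [  -  856 ,-803, - 470, - 112,  490]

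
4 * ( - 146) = -584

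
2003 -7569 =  - 5566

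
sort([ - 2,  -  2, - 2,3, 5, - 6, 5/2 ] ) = [ - 6,-2, - 2, - 2, 5/2, 3,5]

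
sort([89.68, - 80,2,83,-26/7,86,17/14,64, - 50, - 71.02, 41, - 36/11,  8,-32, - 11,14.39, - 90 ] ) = [ - 90,-80 , - 71.02,  -  50 , - 32,-11, - 26/7, - 36/11,17/14, 2,8,14.39,41 , 64,83,86,89.68]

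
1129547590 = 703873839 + 425673751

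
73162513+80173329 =153335842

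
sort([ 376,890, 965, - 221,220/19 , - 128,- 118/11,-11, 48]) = [-221, - 128,  -  11, - 118/11,220/19,48,376, 890, 965]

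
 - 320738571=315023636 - 635762207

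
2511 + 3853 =6364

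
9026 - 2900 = 6126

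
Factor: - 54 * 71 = -2^1*3^3*71^1 = -3834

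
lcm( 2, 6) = 6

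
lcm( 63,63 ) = 63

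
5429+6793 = 12222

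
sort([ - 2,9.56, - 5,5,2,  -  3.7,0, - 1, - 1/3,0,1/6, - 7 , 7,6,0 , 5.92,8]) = [ - 7, - 5,-3.7, - 2, - 1, - 1/3,  0,0,0,1/6,2,5,5.92 , 6,7, 8  ,  9.56] 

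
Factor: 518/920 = 2^( -2)*  5^( - 1) * 7^1*23^( - 1) * 37^1 = 259/460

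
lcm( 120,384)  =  1920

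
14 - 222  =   - 208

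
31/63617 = 31/63617  =  0.00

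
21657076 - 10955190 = 10701886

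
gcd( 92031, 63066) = 3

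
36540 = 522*70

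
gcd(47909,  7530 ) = 1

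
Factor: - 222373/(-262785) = 3^ (-1 )*5^( - 1 )*67^1*3319^1*17519^( - 1)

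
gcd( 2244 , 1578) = 6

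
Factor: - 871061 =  - 871061^1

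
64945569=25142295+39803274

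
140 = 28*5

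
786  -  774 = 12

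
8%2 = 0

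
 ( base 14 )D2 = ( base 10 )184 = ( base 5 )1214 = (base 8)270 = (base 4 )2320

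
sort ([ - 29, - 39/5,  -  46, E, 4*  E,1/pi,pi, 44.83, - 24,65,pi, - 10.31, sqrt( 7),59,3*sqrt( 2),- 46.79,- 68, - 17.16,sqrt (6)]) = [  -  68, - 46.79, -46,-29,  -  24, - 17.16, - 10.31,-39/5, 1/pi,sqrt( 6) , sqrt( 7),E, pi , pi, 3*sqrt( 2),4 * E,44.83,59, 65]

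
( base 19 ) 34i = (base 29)1BH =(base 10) 1177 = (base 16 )499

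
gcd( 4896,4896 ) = 4896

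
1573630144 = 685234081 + 888396063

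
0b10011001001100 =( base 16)264C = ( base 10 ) 9804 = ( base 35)804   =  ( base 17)1GFC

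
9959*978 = 9739902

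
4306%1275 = 481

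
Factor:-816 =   -  2^4*3^1*17^1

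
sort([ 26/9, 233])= [26/9 , 233]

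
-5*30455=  - 152275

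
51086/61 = 51086/61= 837.48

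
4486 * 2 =8972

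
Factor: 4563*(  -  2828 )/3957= - 2^2*3^2*7^1*13^2 * 101^1*1319^( - 1) = -4301388/1319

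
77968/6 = 12994+2/3 = 12994.67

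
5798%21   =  2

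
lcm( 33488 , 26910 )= 1506960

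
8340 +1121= 9461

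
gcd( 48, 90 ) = 6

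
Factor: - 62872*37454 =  - 2^4*29^1*61^1*271^1*307^1 = - 2354807888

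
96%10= 6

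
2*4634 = 9268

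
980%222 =92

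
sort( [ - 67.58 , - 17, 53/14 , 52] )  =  [ -67.58, - 17 , 53/14, 52]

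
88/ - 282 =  - 1 + 97/141= - 0.31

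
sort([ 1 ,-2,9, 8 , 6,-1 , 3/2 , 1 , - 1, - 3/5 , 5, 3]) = [ - 2,-1, - 1, - 3/5, 1,1,3/2, 3 , 5, 6, 8,9] 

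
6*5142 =30852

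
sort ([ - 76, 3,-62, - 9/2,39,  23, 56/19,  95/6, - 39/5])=[-76,-62, - 39/5, - 9/2,56/19, 3,  95/6,23, 39]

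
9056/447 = 20+116/447 = 20.26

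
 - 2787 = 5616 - 8403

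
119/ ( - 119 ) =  - 1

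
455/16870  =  13/482=0.03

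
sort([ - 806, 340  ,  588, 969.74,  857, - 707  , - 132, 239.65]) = [ - 806, - 707, - 132, 239.65,  340,588, 857,969.74]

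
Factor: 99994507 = 277^1 * 467^1*773^1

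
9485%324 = 89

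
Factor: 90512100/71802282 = 15085350/11967047 = 2^1*3^2 * 5^2* 7^1*4789^1*11967047^( - 1)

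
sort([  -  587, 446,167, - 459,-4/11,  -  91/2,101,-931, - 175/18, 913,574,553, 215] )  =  [ - 931,  -  587, - 459,  -  91/2, - 175/18,-4/11,101,167 , 215,446,553, 574,913]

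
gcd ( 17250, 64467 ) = 3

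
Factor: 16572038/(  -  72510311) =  - 2^1 * 7^1* 59^1*8237^( - 1) * 8803^( - 1) *20063^1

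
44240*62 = 2742880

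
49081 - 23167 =25914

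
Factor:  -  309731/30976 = -2^( - 8) * 11^( - 2 ) * 309731^1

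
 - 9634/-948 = 10 + 77/474 = 10.16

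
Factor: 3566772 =2^2*  3^2*11^1 * 9007^1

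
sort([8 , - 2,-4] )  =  [ - 4, - 2,8 ]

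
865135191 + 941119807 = 1806254998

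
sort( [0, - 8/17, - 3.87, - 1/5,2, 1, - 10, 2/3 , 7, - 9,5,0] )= [ - 10, - 9, - 3.87 , - 8/17, - 1/5,  0,0 , 2/3, 1 , 2,  5, 7 ] 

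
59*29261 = 1726399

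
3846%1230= 156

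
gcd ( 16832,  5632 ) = 64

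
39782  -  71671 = - 31889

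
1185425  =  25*47417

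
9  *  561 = 5049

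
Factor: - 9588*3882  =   - 37220616 = - 2^3*3^2*17^1*47^1*647^1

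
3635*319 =1159565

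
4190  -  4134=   56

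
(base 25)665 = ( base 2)111101000001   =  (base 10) 3905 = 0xF41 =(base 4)331001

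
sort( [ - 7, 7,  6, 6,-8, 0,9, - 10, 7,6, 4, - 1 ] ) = [ - 10, - 8, - 7, - 1, 0, 4, 6, 6,  6,7, 7, 9 ]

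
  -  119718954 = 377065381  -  496784335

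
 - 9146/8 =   -  1144 + 3/4 = -  1143.25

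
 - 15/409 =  - 1 +394/409 = - 0.04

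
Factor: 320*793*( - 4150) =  - 2^7*5^3 * 13^1*61^1 * 83^1= - 1053104000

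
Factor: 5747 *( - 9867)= - 56705649  =  - 3^1  *7^1*11^1  *13^1*23^1 * 821^1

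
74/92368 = 37/46184 = 0.00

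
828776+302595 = 1131371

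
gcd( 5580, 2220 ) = 60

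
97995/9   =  10888 + 1/3 = 10888.33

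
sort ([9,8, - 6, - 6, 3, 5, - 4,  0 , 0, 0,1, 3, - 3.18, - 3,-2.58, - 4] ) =[ - 6, - 6, - 4, - 4,-3.18, - 3, - 2.58,0, 0, 0,1, 3, 3,5,8, 9]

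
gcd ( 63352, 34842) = 2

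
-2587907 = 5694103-8282010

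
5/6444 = 5/6444 = 0.00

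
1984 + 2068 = 4052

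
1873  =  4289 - 2416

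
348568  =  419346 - 70778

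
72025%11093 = 5467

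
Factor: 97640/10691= 2^3 * 5^1*2441^1*10691^( - 1)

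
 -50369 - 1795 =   -  52164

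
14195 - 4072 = 10123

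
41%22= 19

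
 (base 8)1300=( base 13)422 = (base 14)384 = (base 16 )2C0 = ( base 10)704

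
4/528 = 1/132=0.01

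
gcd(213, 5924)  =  1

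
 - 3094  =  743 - 3837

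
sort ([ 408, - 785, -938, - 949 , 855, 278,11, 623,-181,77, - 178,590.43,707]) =[-949, - 938, - 785,-181, - 178,11,  77,278,408,590.43,623 , 707,855 ] 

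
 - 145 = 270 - 415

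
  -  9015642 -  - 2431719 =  - 6583923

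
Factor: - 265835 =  - 5^1*79^1*673^1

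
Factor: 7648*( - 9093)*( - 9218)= 641049807552 = 2^6*3^1*7^1 * 11^1*239^1*419^1*433^1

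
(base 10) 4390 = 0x1126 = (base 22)91C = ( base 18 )d9g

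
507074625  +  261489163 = 768563788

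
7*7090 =49630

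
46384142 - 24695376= 21688766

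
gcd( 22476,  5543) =1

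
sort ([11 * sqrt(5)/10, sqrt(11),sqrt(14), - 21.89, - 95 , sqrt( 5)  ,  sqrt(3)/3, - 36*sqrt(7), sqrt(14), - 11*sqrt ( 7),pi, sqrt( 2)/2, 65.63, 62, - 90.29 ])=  [ - 36*sqrt(7), - 95, -90.29, - 11*sqrt (7 ) , - 21.89, sqrt(3)/3, sqrt( 2)/2, sqrt( 5 ),11*sqrt( 5 ) /10,pi,sqrt(11), sqrt( 14 ) , sqrt(14), 62, 65.63 ] 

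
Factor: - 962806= - 2^1*13^1*19^1*1949^1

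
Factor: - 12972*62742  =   - 2^3*3^2*23^1*47^1*10457^1 = - 813889224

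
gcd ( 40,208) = 8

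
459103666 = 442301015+16802651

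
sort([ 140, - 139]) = [ - 139, 140]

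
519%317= 202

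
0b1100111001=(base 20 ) 215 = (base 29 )sd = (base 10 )825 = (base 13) 4b6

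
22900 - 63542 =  - 40642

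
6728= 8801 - 2073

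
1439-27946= -26507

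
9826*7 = 68782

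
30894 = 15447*2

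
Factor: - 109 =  - 109^1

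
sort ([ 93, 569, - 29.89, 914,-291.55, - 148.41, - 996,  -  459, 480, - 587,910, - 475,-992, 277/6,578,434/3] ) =[ - 996 , - 992 , - 587, - 475, - 459 , - 291.55, - 148.41 , - 29.89,277/6 , 93, 434/3, 480, 569,578, 910,914 ]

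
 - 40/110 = -4/11 = - 0.36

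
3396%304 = 52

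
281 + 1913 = 2194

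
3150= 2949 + 201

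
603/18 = 33+1/2 = 33.50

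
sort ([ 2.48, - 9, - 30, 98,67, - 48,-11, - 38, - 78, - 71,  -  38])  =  [ - 78 ,  -  71, - 48, - 38, - 38, - 30, - 11, -9 , 2.48,67, 98] 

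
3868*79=305572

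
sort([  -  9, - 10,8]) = [ - 10 ,- 9,  8 ]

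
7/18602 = 7/18602  =  0.00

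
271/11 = 24 + 7/11  =  24.64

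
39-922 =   -  883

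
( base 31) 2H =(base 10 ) 79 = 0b1001111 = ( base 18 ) 47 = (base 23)3A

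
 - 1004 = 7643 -8647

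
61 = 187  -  126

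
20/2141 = 20/2141 = 0.01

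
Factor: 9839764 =2^2*11^1*151^1*1481^1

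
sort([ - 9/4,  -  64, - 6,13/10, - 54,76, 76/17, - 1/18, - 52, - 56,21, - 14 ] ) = [ - 64, - 56, -54, - 52, - 14, - 6, - 9/4, - 1/18,13/10,76/17,21,76]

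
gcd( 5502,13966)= 2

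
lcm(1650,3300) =3300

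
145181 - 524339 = - 379158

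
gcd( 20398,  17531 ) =47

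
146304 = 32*4572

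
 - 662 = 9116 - 9778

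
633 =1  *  633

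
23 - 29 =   -  6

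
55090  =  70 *787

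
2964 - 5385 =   -  2421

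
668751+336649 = 1005400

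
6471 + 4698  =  11169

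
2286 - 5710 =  - 3424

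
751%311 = 129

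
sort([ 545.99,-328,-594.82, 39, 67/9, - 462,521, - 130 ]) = [ - 594.82, - 462, - 328, - 130,67/9,39,521,545.99 ]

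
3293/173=3293/173 = 19.03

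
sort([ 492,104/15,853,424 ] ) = [104/15, 424,492,853]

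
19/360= 19/360 =0.05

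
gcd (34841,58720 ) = 1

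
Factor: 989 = 23^1* 43^1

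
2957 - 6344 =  - 3387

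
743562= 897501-153939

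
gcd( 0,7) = 7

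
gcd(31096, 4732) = 676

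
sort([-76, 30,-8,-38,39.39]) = [  -  76, - 38,-8,30, 39.39 ]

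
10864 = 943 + 9921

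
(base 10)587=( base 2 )1001001011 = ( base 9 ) 722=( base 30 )JH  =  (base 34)H9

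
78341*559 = 43792619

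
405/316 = 1 + 89/316 = 1.28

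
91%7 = 0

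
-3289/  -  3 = 3289/3 = 1096.33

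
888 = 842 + 46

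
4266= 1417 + 2849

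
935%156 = 155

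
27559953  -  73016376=-45456423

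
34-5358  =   - 5324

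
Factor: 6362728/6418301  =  2^3*691^1*1151^1*1609^(  -  1 )*3989^(  -  1) 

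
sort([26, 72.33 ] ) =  [26,72.33 ]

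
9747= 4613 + 5134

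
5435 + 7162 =12597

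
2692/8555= 2692/8555 = 0.31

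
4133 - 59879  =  -55746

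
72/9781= 72/9781 = 0.01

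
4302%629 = 528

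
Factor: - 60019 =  - 47^1*1277^1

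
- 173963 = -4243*41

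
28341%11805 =4731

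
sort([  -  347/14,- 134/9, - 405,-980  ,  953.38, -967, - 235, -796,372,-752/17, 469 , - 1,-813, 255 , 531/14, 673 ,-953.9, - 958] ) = [ - 980,-967, - 958, - 953.9,  -  813, - 796, - 405,-235, -752/17, - 347/14, - 134/9,-1 , 531/14, 255,372,469,673,953.38 ]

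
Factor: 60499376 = 2^4*7^1 * 540173^1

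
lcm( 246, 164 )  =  492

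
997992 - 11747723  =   - 10749731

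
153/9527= 153/9527 = 0.02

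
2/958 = 1/479 = 0.00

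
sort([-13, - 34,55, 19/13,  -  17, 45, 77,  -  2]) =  [ - 34, - 17,  -  13, - 2, 19/13, 45, 55, 77]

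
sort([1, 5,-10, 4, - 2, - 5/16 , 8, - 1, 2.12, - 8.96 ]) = [  -  10 ,-8.96,-2,  -  1 ,-5/16,1, 2.12 , 4,5,8]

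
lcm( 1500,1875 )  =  7500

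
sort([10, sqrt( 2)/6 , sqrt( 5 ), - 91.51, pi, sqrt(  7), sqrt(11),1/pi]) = [ - 91.51, sqrt(2) /6, 1/pi, sqrt( 5 ), sqrt(7 ) , pi,sqrt ( 11), 10]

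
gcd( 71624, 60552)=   8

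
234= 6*39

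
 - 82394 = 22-82416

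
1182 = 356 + 826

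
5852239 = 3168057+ 2684182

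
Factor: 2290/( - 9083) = -2^1*5^1* 31^ ( - 1)*229^1*293^(  -  1)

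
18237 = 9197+9040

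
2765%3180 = 2765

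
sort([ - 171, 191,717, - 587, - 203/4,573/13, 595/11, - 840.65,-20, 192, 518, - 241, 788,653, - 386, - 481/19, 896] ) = [ - 840.65, - 587 , - 386, - 241, -171, - 203/4, - 481/19, - 20 , 573/13,595/11, 191, 192, 518 , 653,  717,788, 896 ]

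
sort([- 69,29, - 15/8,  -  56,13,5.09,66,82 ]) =[ - 69, - 56, - 15/8,5.09,13,29,66,82]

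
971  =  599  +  372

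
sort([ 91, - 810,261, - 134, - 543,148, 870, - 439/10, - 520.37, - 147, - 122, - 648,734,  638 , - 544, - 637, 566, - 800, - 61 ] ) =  [ - 810, - 800,- 648, - 637, - 544, - 543,  -  520.37 ,-147, - 134, - 122, - 61, - 439/10, 91 , 148,261, 566,  638, 734,870]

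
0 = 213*0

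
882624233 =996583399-113959166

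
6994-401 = 6593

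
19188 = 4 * 4797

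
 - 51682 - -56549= 4867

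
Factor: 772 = 2^2 * 193^1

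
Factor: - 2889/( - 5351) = 3^3*107^1 * 5351^( - 1) 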